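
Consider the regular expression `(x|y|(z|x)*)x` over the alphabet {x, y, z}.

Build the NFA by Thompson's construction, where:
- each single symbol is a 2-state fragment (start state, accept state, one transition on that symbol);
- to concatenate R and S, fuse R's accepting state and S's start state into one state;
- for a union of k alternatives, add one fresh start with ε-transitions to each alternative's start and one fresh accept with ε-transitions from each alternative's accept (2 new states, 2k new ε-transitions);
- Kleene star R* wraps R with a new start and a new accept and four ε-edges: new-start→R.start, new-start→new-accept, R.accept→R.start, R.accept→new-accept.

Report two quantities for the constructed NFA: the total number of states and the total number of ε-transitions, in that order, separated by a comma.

15, 14

Per subexpression:
Each of the 5 symbol leaves contributes 2 states and 0 ε-transitions.
  z|x = 6 states, 4 ε-transitions
  (z|x)* = 8 states, 8 ε-transitions
  x|y|(z|x)* = 14 states, 14 ε-transitions
  (x|y|(z|x)*)x = 15 states, 14 ε-transitions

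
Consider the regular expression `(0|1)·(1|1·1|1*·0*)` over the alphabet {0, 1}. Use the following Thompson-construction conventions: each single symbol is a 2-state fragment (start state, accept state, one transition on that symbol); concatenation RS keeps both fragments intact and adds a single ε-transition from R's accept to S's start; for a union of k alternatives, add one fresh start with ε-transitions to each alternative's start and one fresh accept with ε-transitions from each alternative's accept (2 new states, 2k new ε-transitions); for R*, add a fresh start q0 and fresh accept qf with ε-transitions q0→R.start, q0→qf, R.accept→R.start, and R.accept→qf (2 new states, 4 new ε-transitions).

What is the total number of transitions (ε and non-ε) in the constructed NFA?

28

Per subexpression:
Each of the 7 symbol leaves contributes 1 transition (1 symbol, 0 ε).
  0|1 = 6 transitions (2 symbol, 4 ε)
  1·1 = 3 transitions (2 symbol, 1 ε)
  1* = 5 transitions (1 symbol, 4 ε)
  0* = 5 transitions (1 symbol, 4 ε)
  1*·0* = 11 transitions (2 symbol, 9 ε)
  1|1·1|1*·0* = 21 transitions (5 symbol, 16 ε)
  (0|1)·(1|1·1|1*·0*) = 28 transitions (7 symbol, 21 ε)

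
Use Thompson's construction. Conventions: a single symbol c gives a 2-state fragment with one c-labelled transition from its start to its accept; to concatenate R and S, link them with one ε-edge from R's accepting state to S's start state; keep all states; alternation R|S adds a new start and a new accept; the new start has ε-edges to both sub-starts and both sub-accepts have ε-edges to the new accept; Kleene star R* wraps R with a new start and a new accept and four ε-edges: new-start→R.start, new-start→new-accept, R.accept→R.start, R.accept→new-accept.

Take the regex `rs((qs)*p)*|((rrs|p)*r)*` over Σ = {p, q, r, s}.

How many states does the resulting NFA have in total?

32

Building bottom-up:
Each of the 10 symbol leaves contributes a 2-state fragment.
  qs : 4 states
  (qs)* : 6 states
  (qs)*p : 8 states
  ((qs)*p)* : 10 states
  rs((qs)*p)* : 14 states
  rrs : 6 states
  rrs|p : 10 states
  (rrs|p)* : 12 states
  (rrs|p)*r : 14 states
  ((rrs|p)*r)* : 16 states
  rs((qs)*p)*|((rrs|p)*r)* : 32 states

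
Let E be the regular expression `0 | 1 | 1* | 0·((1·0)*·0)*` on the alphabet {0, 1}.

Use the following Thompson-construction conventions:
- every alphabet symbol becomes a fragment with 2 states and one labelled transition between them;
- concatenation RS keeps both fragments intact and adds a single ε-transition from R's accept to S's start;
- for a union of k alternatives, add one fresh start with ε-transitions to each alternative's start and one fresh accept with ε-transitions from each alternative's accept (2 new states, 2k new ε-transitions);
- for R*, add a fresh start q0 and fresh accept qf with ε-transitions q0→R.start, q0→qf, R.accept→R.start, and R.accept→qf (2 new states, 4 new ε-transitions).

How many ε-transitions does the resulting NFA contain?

23

Building bottom-up:
Each of the 7 symbol leaves contributes 0 ε-transitions.
  1* — 4 ε-transitions
  1·0 — 1 ε-transition
  (1·0)* — 5 ε-transitions
  (1·0)*·0 — 6 ε-transitions
  ((1·0)*·0)* — 10 ε-transitions
  0·((1·0)*·0)* — 11 ε-transitions
  0 | 1 | 1* | 0·((1·0)*·0)* — 23 ε-transitions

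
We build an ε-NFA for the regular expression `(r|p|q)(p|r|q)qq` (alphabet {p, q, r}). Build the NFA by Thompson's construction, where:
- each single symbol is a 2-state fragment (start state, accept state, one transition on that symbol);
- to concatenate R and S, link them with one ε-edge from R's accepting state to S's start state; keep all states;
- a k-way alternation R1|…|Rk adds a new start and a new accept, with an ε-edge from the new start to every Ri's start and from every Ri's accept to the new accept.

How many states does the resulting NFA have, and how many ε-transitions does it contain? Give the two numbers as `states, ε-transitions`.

20, 15

Recursing over subexpressions:
Each of the 8 symbol leaves contributes 2 states and 0 ε-transitions.
  r|p|q — 8 states, 6 ε-transitions
  p|r|q — 8 states, 6 ε-transitions
  (r|p|q)(p|r|q)qq — 20 states, 15 ε-transitions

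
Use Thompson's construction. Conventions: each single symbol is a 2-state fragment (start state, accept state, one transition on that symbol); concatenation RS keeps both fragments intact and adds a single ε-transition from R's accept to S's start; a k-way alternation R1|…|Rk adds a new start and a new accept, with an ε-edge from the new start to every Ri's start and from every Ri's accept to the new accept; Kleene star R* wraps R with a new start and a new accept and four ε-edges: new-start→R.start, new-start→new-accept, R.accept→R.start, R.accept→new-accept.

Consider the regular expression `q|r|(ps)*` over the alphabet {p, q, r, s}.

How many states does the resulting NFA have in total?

12

Bottom-up over the parse tree:
Each of the 4 symbol leaves contributes a 2-state fragment.
  ps → 4 states
  (ps)* → 6 states
  q|r|(ps)* → 12 states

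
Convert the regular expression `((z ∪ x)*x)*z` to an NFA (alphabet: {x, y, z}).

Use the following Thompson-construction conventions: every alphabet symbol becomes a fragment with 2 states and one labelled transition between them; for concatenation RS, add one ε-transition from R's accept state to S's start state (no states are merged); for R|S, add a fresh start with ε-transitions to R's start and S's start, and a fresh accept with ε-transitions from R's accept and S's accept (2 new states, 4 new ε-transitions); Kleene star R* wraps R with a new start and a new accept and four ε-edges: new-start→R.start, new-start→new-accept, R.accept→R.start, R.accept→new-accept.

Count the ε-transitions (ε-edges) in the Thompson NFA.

14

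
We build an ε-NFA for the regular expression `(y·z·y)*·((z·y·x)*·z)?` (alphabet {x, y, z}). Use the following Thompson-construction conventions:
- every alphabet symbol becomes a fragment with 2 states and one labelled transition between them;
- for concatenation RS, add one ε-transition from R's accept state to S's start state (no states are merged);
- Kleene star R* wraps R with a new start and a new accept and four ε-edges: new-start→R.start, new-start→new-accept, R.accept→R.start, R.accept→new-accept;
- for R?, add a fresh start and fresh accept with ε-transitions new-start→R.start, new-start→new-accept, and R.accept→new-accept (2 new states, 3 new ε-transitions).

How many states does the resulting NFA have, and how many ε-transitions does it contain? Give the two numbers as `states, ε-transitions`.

20, 17

Building bottom-up:
Each of the 7 symbol leaves contributes 2 states and 0 ε-transitions.
  y·z·y → 6 states, 2 ε-transitions
  (y·z·y)* → 8 states, 6 ε-transitions
  z·y·x → 6 states, 2 ε-transitions
  (z·y·x)* → 8 states, 6 ε-transitions
  (z·y·x)*·z → 10 states, 7 ε-transitions
  ((z·y·x)*·z)? → 12 states, 10 ε-transitions
  (y·z·y)*·((z·y·x)*·z)? → 20 states, 17 ε-transitions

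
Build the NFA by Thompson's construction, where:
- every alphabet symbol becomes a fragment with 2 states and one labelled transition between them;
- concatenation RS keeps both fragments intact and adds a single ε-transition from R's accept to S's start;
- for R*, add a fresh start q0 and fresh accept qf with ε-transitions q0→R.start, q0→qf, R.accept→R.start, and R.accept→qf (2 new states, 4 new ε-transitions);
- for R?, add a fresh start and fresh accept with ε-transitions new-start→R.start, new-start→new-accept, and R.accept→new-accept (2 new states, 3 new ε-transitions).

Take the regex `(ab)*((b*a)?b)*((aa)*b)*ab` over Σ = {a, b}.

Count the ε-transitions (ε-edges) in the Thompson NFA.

32

Per subexpression:
Each of the 10 symbol leaves contributes 0 ε-transitions.
  ab → 1 ε-transition
  (ab)* → 5 ε-transitions
  b* → 4 ε-transitions
  b*a → 5 ε-transitions
  (b*a)? → 8 ε-transitions
  (b*a)?b → 9 ε-transitions
  ((b*a)?b)* → 13 ε-transitions
  aa → 1 ε-transition
  (aa)* → 5 ε-transitions
  (aa)*b → 6 ε-transitions
  ((aa)*b)* → 10 ε-transitions
  (ab)*((b*a)?b)*((aa)*b)*ab → 32 ε-transitions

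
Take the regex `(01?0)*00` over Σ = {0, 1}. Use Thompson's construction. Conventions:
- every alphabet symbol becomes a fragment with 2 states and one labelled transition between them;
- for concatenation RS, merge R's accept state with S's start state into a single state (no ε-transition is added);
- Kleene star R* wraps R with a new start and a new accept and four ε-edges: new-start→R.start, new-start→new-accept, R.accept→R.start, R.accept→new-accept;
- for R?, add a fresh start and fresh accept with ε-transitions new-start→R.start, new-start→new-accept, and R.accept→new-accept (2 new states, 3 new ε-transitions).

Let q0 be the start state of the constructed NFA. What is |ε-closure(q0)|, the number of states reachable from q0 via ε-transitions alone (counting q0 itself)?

Work bottom-up. For each fragment F, track |ε-closure(F.start)| and whether F's accept lies in that closure (i.e. whether F accepts ε). A single-symbol fragment has closure size 1 and does not accept ε.
  1? — new start has ε-edges to the inner start and to the new accept, so C = 2 + 1 = 3
  01?0 — same as the first factor's closure: C = 1
  (01?0)* — the star's fresh start ε-reaches both the body's start and the fresh accept: C = 2 + 1 = 3
  (01?0)*00 — the left operand accepts ε, so the closure extends into the next operand (the shared merged state is already counted); C = 3 + (1−1) = 3

3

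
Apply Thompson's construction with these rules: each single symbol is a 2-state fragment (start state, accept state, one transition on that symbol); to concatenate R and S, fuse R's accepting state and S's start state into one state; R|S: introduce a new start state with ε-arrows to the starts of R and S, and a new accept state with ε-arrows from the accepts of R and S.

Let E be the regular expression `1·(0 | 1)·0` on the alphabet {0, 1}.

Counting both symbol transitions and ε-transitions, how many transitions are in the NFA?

Per subexpression:
Each of the 4 symbol leaves contributes 1 transition (1 symbol, 0 ε).
  0 | 1 — 6 transitions (2 symbol, 4 ε)
  1·(0 | 1)·0 — 8 transitions (4 symbol, 4 ε)

8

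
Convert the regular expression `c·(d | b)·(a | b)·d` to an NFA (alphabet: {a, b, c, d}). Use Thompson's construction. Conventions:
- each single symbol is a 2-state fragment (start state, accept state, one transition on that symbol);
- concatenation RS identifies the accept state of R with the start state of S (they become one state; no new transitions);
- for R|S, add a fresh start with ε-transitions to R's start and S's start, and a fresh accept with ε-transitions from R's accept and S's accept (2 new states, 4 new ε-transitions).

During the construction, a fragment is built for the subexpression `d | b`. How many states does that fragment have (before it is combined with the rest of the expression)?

Fragment for `d | b`:
Each of the 2 symbol leaves contributes a 2-state fragment.
  d | b — 6 states

6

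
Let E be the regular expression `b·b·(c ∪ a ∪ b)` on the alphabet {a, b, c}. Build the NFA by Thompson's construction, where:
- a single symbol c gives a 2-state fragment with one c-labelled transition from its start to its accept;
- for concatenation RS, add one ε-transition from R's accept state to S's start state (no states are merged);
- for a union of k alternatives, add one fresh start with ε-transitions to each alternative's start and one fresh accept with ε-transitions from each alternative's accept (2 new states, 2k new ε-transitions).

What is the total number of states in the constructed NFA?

Recursing over subexpressions:
Each of the 5 symbol leaves contributes a 2-state fragment.
  c ∪ a ∪ b → 8 states
  b·b·(c ∪ a ∪ b) → 12 states

12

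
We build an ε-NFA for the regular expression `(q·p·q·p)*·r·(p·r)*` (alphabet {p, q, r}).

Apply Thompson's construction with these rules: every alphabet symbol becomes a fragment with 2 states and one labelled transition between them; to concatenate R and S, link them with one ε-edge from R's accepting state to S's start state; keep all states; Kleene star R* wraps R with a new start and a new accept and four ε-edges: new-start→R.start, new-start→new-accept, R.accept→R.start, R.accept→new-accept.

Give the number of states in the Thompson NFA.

18

Building bottom-up:
Each of the 7 symbol leaves contributes a 2-state fragment.
  q·p·q·p = 8 states
  (q·p·q·p)* = 10 states
  p·r = 4 states
  (p·r)* = 6 states
  (q·p·q·p)*·r·(p·r)* = 18 states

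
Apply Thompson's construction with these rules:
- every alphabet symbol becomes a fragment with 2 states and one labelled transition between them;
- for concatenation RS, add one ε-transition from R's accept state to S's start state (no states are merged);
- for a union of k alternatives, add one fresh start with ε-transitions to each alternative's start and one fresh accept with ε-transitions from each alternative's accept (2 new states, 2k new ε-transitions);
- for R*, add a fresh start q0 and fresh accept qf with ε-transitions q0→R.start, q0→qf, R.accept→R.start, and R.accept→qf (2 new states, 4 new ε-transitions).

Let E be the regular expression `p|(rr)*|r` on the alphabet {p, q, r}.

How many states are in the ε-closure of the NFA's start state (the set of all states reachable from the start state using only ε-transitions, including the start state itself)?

Let C(F) = |ε-closure(F.start)| within fragment F, and note whether F accepts ε. Symbol fragments have C = 1 and do not accept ε. Then:
  rr : same as the first factor's closure: |ε-closure| = 1
  (rr)* : the star's fresh start ε-reaches both the body's start and the fresh accept: |ε-closure| = 2 + 1 = 3
  p|(rr)*|r : |ε-closure| = 1 (new start) + (1 + 3 + 1) + 1 (new accept, since some branch ε-reaches its own accept) = 7

7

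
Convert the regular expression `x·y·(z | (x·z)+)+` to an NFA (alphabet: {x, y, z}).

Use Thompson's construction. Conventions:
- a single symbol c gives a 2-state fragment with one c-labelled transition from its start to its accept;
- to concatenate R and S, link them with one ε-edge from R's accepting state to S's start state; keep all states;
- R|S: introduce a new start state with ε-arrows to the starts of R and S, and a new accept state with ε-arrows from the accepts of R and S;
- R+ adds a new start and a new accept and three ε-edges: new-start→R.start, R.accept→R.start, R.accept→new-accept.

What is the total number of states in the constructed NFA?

Bottom-up over the parse tree:
Each of the 5 symbol leaves contributes a 2-state fragment.
  x·z → 4 states
  (x·z)+ → 6 states
  z | (x·z)+ → 10 states
  (z | (x·z)+)+ → 12 states
  x·y·(z | (x·z)+)+ → 16 states

16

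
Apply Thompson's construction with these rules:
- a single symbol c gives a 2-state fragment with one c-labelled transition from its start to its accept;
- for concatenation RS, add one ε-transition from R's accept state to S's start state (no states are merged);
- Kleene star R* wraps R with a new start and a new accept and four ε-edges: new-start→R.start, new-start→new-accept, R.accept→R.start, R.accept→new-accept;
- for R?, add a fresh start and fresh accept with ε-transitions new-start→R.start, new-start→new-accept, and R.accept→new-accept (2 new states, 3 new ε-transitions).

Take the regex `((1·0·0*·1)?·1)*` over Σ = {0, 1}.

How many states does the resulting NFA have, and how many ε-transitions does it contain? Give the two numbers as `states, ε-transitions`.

16, 15

By structural recursion:
Each of the 5 symbol leaves contributes 2 states and 0 ε-transitions.
  0* — 4 states, 4 ε-transitions
  1·0·0*·1 — 10 states, 7 ε-transitions
  (1·0·0*·1)? — 12 states, 10 ε-transitions
  (1·0·0*·1)?·1 — 14 states, 11 ε-transitions
  ((1·0·0*·1)?·1)* — 16 states, 15 ε-transitions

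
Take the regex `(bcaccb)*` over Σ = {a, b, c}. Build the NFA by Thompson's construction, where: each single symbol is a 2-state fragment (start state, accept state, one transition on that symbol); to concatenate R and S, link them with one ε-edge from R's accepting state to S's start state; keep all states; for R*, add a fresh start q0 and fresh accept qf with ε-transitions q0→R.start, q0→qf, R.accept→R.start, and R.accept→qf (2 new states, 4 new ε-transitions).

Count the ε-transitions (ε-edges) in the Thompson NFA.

Recursing over subexpressions:
Each of the 6 symbol leaves contributes 0 ε-transitions.
  bcaccb — 5 ε-transitions
  (bcaccb)* — 9 ε-transitions

9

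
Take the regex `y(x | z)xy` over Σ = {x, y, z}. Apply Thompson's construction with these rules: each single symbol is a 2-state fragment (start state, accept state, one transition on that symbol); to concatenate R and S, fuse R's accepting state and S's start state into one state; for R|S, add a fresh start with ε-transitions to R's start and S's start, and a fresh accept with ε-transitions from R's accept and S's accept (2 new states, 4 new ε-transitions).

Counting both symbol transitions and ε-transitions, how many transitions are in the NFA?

9

By structural recursion:
Each of the 5 symbol leaves contributes 1 transition (1 symbol, 0 ε).
  x | z : 6 transitions (2 symbol, 4 ε)
  y(x | z)xy : 9 transitions (5 symbol, 4 ε)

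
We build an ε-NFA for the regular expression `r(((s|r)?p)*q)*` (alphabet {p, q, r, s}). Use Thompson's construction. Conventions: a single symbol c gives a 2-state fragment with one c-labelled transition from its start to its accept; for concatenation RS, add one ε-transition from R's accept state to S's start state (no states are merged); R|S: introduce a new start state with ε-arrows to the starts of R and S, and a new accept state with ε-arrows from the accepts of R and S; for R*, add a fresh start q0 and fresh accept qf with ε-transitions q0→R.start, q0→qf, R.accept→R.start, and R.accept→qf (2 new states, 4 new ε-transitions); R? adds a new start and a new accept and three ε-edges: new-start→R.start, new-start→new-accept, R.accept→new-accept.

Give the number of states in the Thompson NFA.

18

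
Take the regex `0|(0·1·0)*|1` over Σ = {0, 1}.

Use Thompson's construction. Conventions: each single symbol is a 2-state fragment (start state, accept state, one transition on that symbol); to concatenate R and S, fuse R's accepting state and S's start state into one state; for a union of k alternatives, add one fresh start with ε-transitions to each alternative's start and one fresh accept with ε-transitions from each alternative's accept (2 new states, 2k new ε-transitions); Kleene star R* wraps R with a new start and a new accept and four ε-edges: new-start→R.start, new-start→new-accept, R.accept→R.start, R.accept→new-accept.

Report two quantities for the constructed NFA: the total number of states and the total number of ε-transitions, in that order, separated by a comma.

Building bottom-up:
Each of the 5 symbol leaves contributes 2 states and 0 ε-transitions.
  0·1·0 = 4 states, 0 ε-transitions
  (0·1·0)* = 6 states, 4 ε-transitions
  0|(0·1·0)*|1 = 12 states, 10 ε-transitions

12, 10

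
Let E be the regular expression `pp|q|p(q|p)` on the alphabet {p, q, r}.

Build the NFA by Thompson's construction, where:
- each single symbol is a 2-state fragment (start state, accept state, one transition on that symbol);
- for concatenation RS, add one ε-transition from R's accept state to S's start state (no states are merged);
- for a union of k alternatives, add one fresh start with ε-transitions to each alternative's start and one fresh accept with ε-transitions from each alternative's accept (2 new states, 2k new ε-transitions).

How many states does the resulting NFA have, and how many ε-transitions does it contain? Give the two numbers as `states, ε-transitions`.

Recursing over subexpressions:
Each of the 6 symbol leaves contributes 2 states and 0 ε-transitions.
  pp → 4 states, 1 ε-transition
  q|p → 6 states, 4 ε-transitions
  p(q|p) → 8 states, 5 ε-transitions
  pp|q|p(q|p) → 16 states, 12 ε-transitions

16, 12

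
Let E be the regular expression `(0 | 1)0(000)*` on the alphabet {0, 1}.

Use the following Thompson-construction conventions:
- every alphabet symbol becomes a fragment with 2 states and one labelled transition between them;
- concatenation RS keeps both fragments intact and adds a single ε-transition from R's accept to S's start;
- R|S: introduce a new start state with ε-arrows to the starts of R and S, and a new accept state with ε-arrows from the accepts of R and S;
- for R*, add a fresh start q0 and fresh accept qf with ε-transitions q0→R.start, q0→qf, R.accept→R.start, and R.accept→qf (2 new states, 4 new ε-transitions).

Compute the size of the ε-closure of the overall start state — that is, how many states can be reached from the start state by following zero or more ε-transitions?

Compute the ε-closure size of each fragment's start state recursively; a symbol fragment's start has no outgoing ε-edge, so its closure is just itself (size 1).
  0 | 1 : new start ε-reaches every alternative's start; none of them accept ε, so the new accept is not reached: C = 1 + 1 + 1 = 3
  000 : same as the first factor's closure: C = 1
  (000)* : the star's fresh start ε-reaches both the body's start and the fresh accept: C = 2 + 1 = 3
  (0 | 1)0(000)* : same as the first factor's closure: C = 3

3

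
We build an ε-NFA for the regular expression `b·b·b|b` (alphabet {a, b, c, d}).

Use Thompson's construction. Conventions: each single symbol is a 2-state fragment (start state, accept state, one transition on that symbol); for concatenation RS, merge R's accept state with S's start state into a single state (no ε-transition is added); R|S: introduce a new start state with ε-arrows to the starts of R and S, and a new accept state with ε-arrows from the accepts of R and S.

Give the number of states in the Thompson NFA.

8

Building bottom-up:
Each of the 4 symbol leaves contributes a 2-state fragment.
  b·b·b — 4 states
  b·b·b|b — 8 states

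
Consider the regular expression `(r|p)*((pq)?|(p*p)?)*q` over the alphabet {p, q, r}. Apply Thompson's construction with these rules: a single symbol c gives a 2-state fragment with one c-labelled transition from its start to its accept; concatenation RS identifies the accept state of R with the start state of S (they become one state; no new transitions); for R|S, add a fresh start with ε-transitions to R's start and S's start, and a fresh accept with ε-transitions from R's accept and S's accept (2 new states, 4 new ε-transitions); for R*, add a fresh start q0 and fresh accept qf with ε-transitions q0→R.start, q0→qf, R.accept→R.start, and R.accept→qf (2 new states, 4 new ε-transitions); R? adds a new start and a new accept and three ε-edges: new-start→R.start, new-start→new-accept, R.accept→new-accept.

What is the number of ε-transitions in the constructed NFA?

26

Per subexpression:
Each of the 7 symbol leaves contributes 0 ε-transitions.
  r|p — 4 ε-transitions
  (r|p)* — 8 ε-transitions
  pq — 0 ε-transitions
  (pq)? — 3 ε-transitions
  p* — 4 ε-transitions
  p*p — 4 ε-transitions
  (p*p)? — 7 ε-transitions
  (pq)?|(p*p)? — 14 ε-transitions
  ((pq)?|(p*p)?)* — 18 ε-transitions
  (r|p)*((pq)?|(p*p)?)*q — 26 ε-transitions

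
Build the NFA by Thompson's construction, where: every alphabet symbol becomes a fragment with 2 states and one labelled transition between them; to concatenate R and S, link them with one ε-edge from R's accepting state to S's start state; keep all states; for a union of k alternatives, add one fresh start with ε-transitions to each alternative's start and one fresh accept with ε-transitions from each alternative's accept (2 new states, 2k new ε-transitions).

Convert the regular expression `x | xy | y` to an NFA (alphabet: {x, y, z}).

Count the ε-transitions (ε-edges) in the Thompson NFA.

7

Recursing over subexpressions:
Each of the 4 symbol leaves contributes 0 ε-transitions.
  xy = 1 ε-transition
  x | xy | y = 7 ε-transitions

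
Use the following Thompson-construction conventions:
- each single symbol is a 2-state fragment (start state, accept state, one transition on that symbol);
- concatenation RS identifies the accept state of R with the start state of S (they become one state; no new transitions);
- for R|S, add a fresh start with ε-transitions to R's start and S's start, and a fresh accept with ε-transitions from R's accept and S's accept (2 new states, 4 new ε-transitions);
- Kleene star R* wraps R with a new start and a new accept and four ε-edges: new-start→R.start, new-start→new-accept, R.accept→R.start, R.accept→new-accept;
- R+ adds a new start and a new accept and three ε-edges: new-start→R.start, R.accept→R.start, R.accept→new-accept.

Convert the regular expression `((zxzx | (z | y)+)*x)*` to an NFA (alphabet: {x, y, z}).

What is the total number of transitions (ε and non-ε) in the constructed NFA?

26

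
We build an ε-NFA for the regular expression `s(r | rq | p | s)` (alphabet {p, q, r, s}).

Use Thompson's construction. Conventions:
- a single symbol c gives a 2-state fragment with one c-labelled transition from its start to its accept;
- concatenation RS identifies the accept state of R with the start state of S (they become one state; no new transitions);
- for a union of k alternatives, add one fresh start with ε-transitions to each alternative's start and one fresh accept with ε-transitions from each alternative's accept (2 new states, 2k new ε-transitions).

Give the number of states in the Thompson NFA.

12

Per subexpression:
Each of the 6 symbol leaves contributes a 2-state fragment.
  rq = 3 states
  r | rq | p | s = 11 states
  s(r | rq | p | s) = 12 states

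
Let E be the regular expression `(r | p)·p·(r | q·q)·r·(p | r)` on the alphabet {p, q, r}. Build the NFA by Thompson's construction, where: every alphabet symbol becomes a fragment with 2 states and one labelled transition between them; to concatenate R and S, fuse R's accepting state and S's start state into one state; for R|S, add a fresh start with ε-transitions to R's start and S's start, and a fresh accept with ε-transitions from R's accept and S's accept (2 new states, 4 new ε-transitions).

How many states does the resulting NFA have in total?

19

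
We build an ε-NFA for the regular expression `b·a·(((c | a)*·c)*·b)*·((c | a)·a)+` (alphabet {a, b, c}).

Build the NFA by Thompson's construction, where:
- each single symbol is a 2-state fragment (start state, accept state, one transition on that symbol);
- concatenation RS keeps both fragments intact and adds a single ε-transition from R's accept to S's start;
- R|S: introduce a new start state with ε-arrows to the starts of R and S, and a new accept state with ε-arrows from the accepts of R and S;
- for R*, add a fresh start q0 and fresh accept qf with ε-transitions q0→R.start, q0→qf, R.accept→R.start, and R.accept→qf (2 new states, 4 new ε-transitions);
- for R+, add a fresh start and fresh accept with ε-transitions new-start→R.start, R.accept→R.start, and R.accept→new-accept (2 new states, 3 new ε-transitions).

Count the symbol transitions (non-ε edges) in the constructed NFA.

9

Bottom-up over the parse tree:
Each of the 9 symbol leaves contributes exactly 1 symbol transition.
  c | a = 2 symbol transitions
  (c | a)* = 2 symbol transitions
  (c | a)*·c = 3 symbol transitions
  ((c | a)*·c)* = 3 symbol transitions
  ((c | a)*·c)*·b = 4 symbol transitions
  (((c | a)*·c)*·b)* = 4 symbol transitions
  c | a = 2 symbol transitions
  (c | a)·a = 3 symbol transitions
  ((c | a)·a)+ = 3 symbol transitions
  b·a·(((c | a)*·c)*·b)*·((c | a)·a)+ = 9 symbol transitions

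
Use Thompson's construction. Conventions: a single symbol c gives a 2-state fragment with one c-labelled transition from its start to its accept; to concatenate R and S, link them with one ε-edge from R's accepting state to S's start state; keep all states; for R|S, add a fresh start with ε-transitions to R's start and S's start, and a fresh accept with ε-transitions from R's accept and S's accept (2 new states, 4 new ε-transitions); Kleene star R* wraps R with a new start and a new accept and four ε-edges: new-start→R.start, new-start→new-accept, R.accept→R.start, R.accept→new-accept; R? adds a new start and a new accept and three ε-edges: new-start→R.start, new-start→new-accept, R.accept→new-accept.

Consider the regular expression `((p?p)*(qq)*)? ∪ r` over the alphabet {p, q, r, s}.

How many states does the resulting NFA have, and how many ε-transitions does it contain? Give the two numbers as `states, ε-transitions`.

Recursing over subexpressions:
Each of the 5 symbol leaves contributes 2 states and 0 ε-transitions.
  p? → 4 states, 3 ε-transitions
  p?p → 6 states, 4 ε-transitions
  (p?p)* → 8 states, 8 ε-transitions
  qq → 4 states, 1 ε-transition
  (qq)* → 6 states, 5 ε-transitions
  (p?p)*(qq)* → 14 states, 14 ε-transitions
  ((p?p)*(qq)*)? → 16 states, 17 ε-transitions
  ((p?p)*(qq)*)? ∪ r → 20 states, 21 ε-transitions

20, 21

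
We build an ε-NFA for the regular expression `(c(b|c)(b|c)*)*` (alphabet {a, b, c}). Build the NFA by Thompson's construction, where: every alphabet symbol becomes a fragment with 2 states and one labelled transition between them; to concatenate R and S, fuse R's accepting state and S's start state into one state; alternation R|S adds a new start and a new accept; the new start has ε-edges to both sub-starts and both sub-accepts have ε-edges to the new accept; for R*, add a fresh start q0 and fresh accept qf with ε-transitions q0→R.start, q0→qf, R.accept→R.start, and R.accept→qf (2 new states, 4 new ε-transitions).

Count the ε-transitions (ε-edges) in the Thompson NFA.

Per subexpression:
Each of the 5 symbol leaves contributes 0 ε-transitions.
  b|c — 4 ε-transitions
  b|c — 4 ε-transitions
  (b|c)* — 8 ε-transitions
  c(b|c)(b|c)* — 12 ε-transitions
  (c(b|c)(b|c)*)* — 16 ε-transitions

16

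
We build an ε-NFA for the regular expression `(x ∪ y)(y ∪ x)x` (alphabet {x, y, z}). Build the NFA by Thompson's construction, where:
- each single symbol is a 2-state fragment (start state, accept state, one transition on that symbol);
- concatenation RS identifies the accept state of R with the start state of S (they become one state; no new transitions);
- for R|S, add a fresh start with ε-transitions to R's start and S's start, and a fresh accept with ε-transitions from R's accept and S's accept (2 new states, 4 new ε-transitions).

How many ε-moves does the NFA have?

8

Building bottom-up:
Each of the 5 symbol leaves contributes 0 ε-transitions.
  x ∪ y → 4 ε-transitions
  y ∪ x → 4 ε-transitions
  (x ∪ y)(y ∪ x)x → 8 ε-transitions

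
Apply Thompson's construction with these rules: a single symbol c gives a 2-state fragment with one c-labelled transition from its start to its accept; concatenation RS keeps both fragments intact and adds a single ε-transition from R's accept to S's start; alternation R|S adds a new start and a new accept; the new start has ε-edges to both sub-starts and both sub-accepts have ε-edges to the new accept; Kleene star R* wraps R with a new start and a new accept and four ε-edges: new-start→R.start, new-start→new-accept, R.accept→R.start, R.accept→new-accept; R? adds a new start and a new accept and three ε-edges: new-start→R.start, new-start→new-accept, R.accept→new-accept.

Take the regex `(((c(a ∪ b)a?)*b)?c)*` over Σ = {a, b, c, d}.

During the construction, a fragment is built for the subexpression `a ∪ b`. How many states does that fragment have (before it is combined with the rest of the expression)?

Fragment for `a ∪ b`:
Each of the 2 symbol leaves contributes a 2-state fragment.
  a ∪ b — 6 states

6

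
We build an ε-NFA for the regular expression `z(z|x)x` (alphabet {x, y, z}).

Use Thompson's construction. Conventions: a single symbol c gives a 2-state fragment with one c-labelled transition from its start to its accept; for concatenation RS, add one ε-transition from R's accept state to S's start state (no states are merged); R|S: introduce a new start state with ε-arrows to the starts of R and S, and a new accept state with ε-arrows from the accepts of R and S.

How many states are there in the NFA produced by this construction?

10

Per subexpression:
Each of the 4 symbol leaves contributes a 2-state fragment.
  z|x = 6 states
  z(z|x)x = 10 states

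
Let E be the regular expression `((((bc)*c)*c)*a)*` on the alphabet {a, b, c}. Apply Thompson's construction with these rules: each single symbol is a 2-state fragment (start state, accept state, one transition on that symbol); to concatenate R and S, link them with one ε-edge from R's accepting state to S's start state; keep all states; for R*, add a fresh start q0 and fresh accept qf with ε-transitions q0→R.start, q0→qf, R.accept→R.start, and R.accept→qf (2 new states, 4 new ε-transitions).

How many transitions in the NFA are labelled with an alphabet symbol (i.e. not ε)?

Building bottom-up:
Each of the 5 symbol leaves contributes exactly 1 symbol transition.
  bc — 2 symbol transitions
  (bc)* — 2 symbol transitions
  (bc)*c — 3 symbol transitions
  ((bc)*c)* — 3 symbol transitions
  ((bc)*c)*c — 4 symbol transitions
  (((bc)*c)*c)* — 4 symbol transitions
  (((bc)*c)*c)*a — 5 symbol transitions
  ((((bc)*c)*c)*a)* — 5 symbol transitions

5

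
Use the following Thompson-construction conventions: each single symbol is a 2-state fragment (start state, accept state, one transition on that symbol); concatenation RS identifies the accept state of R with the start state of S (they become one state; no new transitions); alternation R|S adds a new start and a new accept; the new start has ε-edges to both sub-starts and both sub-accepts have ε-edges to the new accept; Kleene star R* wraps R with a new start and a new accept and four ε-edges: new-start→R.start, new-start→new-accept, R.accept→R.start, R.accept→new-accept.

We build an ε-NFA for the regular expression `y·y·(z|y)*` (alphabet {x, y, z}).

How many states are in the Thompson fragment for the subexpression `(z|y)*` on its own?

8

Fragment for `(z|y)*`:
Each of the 2 symbol leaves contributes a 2-state fragment.
  z|y = 6 states
  (z|y)* = 8 states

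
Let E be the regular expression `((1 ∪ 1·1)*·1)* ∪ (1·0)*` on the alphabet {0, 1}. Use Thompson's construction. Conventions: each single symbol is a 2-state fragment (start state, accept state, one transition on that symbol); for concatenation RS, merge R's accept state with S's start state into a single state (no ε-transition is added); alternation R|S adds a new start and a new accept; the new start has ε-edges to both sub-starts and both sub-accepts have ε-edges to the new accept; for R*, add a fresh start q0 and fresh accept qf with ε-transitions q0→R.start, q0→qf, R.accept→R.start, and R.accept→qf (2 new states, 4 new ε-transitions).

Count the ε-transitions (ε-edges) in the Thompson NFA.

Per subexpression:
Each of the 6 symbol leaves contributes 0 ε-transitions.
  1·1 : 0 ε-transitions
  1 ∪ 1·1 : 4 ε-transitions
  (1 ∪ 1·1)* : 8 ε-transitions
  (1 ∪ 1·1)*·1 : 8 ε-transitions
  ((1 ∪ 1·1)*·1)* : 12 ε-transitions
  1·0 : 0 ε-transitions
  (1·0)* : 4 ε-transitions
  ((1 ∪ 1·1)*·1)* ∪ (1·0)* : 20 ε-transitions

20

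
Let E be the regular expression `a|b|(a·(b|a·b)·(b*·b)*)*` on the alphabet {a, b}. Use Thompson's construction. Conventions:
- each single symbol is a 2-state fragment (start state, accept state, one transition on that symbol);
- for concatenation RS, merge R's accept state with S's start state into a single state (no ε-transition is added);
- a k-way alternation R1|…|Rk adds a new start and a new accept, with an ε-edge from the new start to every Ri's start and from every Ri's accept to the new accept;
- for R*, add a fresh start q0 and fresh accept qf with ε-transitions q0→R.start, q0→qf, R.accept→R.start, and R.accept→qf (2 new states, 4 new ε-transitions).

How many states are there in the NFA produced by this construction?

Building bottom-up:
Each of the 8 symbol leaves contributes a 2-state fragment.
  a·b : 3 states
  b|a·b : 7 states
  b* : 4 states
  b*·b : 5 states
  (b*·b)* : 7 states
  a·(b|a·b)·(b*·b)* : 14 states
  (a·(b|a·b)·(b*·b)*)* : 16 states
  a|b|(a·(b|a·b)·(b*·b)*)* : 22 states

22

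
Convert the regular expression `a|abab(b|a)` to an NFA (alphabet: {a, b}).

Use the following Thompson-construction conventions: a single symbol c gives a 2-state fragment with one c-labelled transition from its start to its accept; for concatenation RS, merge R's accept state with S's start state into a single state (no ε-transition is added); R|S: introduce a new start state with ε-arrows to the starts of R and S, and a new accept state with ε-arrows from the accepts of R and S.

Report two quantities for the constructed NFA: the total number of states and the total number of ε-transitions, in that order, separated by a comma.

14, 8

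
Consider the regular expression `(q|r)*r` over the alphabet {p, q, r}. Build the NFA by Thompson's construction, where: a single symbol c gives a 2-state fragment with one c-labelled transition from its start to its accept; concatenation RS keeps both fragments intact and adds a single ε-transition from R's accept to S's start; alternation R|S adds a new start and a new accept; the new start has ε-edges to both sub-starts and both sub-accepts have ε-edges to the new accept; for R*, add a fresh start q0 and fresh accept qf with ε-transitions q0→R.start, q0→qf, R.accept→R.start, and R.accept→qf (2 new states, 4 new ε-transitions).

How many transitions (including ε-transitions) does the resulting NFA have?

Recursing over subexpressions:
Each of the 3 symbol leaves contributes 1 transition (1 symbol, 0 ε).
  q|r — 6 transitions (2 symbol, 4 ε)
  (q|r)* — 10 transitions (2 symbol, 8 ε)
  (q|r)*r — 12 transitions (3 symbol, 9 ε)

12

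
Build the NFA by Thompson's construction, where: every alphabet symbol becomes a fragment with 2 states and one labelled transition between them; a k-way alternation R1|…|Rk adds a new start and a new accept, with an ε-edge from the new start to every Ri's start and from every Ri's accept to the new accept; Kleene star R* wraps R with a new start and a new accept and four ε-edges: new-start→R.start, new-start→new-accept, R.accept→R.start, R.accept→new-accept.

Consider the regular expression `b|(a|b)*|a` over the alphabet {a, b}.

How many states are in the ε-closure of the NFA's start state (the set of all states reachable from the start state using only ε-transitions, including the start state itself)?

Work bottom-up. For each fragment F, track |ε-closure(F.start)| and whether F's accept lies in that closure (i.e. whether F accepts ε). A single-symbol fragment has closure size 1 and does not accept ε.
  a|b : new start ε-reaches every alternative's start; none of them accept ε, so the new accept is not reached: |closure| = 1 + 1 + 1 = 3
  (a|b)* : new start has ε-edges to the inner start and to the new accept, so |closure| = 2 + 3 = 5
  b|(a|b)*|a : new start ε-reaches every alternative's start; at least one alternative accepts ε, so the union's new accept is reached too: |closure| = 1 + 1 + 5 + 1 + 1 = 9

9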